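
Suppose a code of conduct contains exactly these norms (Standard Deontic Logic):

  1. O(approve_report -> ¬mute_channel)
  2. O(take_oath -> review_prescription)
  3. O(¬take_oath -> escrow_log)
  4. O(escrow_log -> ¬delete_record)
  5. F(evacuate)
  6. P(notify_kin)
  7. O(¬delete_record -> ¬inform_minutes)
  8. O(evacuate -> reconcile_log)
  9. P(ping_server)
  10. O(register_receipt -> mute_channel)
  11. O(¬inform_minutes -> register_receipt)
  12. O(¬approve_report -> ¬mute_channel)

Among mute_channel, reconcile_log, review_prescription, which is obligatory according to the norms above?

review_prescription

By case analysis on ¬approve_report: premise 12 gives O(¬approve_report -> ¬mute_channel) and premise 1 gives O(approve_report -> ¬mute_channel), so O(¬mute_channel) either way.
Premise 10, O(register_receipt -> mute_channel), contraposes to O(¬mute_channel -> ¬register_receipt); with O(¬mute_channel) we get O(¬register_receipt).
Premise 11, O(¬inform_minutes -> register_receipt), contraposes to O(¬register_receipt -> inform_minutes); with O(¬register_receipt) we get O(inform_minutes).
Premise 7 is O(¬delete_record -> ¬inform_minutes); contrapositively O(inform_minutes -> delete_record). Since O(inform_minutes) holds, K gives O(delete_record).
Premise 4, O(escrow_log -> ¬delete_record), contraposes to O(delete_record -> ¬escrow_log); with O(delete_record) we get O(¬escrow_log).
Premise 3, O(¬take_oath -> escrow_log), contraposes to O(¬escrow_log -> take_oath); with O(¬escrow_log) we get O(take_oath).
With premise 2, O(take_oath -> review_prescription), the K-axiom yields O(review_prescription).
So O(review_prescription) holds — review_prescription is obligatory. None of the other listed options is made obligatory by any chain of premises.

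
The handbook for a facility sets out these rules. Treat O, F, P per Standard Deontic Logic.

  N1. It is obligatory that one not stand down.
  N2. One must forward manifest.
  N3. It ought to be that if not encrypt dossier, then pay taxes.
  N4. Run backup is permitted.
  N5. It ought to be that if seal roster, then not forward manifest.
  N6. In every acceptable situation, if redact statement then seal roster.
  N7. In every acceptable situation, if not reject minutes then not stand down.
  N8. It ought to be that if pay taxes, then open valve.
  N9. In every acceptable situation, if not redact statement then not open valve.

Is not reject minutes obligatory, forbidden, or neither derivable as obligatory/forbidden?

Premise 7 is O(¬reject_minutes → ¬stand_down); even if O(¬stand_down) held, inferring O(¬reject_minutes) would be affirming the consequent — invalid.
No premise or chain of K-axiom applications forces O(¬reject_minutes), and none forces O(reject_minutes). So ¬reject_minutes is neither obligatory nor forbidden under these norms.

Neither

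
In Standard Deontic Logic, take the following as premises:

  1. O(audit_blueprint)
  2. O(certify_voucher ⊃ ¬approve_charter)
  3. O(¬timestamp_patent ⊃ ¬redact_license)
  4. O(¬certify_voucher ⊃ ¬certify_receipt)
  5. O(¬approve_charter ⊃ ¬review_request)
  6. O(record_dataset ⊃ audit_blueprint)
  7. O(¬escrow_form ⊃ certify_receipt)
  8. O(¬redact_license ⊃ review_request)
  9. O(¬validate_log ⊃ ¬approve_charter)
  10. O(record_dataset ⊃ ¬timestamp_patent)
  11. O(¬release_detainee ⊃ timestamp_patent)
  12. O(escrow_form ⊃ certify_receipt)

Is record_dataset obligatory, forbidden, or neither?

By case analysis on ¬escrow_form: premise 7 gives O(¬escrow_form ⊃ certify_receipt) and premise 12 gives O(escrow_form ⊃ certify_receipt), so O(certify_receipt) either way.
The contrapositive of premise 4 (O(¬certify_voucher ⊃ ¬certify_receipt)) is O(certify_receipt ⊃ certify_voucher), and O(certify_receipt) is already established, so O(certify_voucher).
With premise 2, O(certify_voucher ⊃ ¬approve_charter), the K-axiom yields O(¬approve_charter).
Premise 5 is O(¬approve_charter ⊃ ¬review_request); since O(¬approve_charter), deontic closure gives O(¬review_request).
Premise 8 is O(¬redact_license ⊃ review_request); contrapositively O(¬review_request ⊃ redact_license). Since O(¬review_request) holds, K gives O(redact_license).
The contrapositive of premise 3 (O(¬timestamp_patent ⊃ ¬redact_license)) is O(redact_license ⊃ timestamp_patent), and O(redact_license) is already established, so O(timestamp_patent).
Premise 10 is O(record_dataset ⊃ ¬timestamp_patent); contrapositively O(timestamp_patent ⊃ ¬record_dataset). Since O(timestamp_patent) holds, K gives O(¬record_dataset).
Premises 1, 6, 9, 11 do not contribute to this derivation.
Thus O(¬record_dataset), which is F(record_dataset): record_dataset is forbidden.

Forbidden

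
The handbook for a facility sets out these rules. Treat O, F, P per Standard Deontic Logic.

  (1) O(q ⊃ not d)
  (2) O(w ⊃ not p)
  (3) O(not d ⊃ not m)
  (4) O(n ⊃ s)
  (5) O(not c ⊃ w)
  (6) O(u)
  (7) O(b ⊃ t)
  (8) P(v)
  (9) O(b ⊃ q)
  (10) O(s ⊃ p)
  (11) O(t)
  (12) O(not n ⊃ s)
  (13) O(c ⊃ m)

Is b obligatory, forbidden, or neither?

Forbidden

Premises 4 and 12 are O(n ⊃ s) and O(not n ⊃ s); every ideal world satisfies n or not n, so in either case s holds — hence O(s).
Applying K to premise 10 (O(s ⊃ p)) and O(s) yields O(p).
Premise 2, O(w ⊃ not p), contraposes to O(p ⊃ not w); with O(p) we get O(not w).
The contrapositive of premise 5 (O(not c ⊃ w)) is O(not w ⊃ c), and O(not w) is already established, so O(c).
With premise 13, O(c ⊃ m), the K-axiom yields O(m).
Premise 3, O(not d ⊃ not m), contraposes to O(m ⊃ d); with O(m) we get O(d).
Premise 1 is O(q ⊃ not d); contrapositively O(d ⊃ not q). Since O(d) holds, K gives O(not q).
The contrapositive of premise 9 (O(b ⊃ q)) is O(not q ⊃ not b), and O(not q) is already established, so O(not b).
Premises 6, 7, 8, 11 do not contribute to this derivation.
Thus O(not b), which is F(b): b is forbidden.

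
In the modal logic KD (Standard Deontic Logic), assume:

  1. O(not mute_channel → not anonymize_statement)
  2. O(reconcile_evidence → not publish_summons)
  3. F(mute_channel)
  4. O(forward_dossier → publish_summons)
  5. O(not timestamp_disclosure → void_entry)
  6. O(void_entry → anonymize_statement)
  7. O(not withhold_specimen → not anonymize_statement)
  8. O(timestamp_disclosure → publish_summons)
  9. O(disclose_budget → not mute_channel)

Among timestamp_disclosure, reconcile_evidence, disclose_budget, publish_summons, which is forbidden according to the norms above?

reconcile_evidence

Premise 3 is F(mute_channel), i.e. O(not mute_channel).
With premise 1, O(not mute_channel → not anonymize_statement), the K-axiom yields O(not anonymize_statement).
The contrapositive of premise 6 (O(void_entry → anonymize_statement)) is O(not anonymize_statement → not void_entry), and O(not anonymize_statement) is already established, so O(not void_entry).
Premise 5, O(not timestamp_disclosure → void_entry), contraposes to O(not void_entry → timestamp_disclosure); with O(not void_entry) we get O(timestamp_disclosure).
From O(timestamp_disclosure) and premise 8, O(timestamp_disclosure → publish_summons), we obtain O(publish_summons).
The contrapositive of premise 2 (O(reconcile_evidence → not publish_summons)) is O(publish_summons → not reconcile_evidence), and O(publish_summons) is already established, so O(not reconcile_evidence).
So O(not reconcile_evidence) holds, i.e. reconcile_evidence is forbidden. None of the other listed options is forbidden under the premises.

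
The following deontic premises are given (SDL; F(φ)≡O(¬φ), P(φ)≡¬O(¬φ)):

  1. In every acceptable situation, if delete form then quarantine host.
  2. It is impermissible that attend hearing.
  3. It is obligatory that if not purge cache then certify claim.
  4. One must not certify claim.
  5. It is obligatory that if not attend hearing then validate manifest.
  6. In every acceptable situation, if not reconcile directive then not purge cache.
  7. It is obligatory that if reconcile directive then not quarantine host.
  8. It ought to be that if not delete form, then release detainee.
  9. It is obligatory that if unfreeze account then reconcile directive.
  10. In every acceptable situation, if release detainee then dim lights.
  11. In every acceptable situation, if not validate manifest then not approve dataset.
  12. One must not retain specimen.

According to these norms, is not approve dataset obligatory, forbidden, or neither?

Neither

Premise 11 is O(¬validate_manifest → ¬approve_dataset), but O(¬validate_manifest) is not derivable from the premises, so it does not yield O(¬approve_dataset).
No premise or chain of K-axiom applications forces O(¬approve_dataset), and none forces O(approve_dataset). So ¬approve_dataset is neither obligatory nor forbidden under these norms.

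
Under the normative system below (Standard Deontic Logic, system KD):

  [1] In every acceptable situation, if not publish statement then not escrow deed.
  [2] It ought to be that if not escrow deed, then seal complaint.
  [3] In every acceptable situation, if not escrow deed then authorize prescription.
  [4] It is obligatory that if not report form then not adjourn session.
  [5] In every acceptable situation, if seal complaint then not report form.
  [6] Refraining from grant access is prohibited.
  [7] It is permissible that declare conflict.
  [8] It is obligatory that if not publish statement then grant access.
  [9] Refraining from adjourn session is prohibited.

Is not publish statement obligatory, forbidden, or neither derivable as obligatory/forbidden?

Forbidden

Premise 9, F(¬adjourn_session), is equivalent to O(adjourn_session).
The contrapositive of premise 4 (O(¬report_form → ¬adjourn_session)) is O(adjourn_session → report_form), and O(adjourn_session) is already established, so O(report_form).
Premise 5 is O(seal_complaint → ¬report_form); contrapositively O(report_form → ¬seal_complaint). Since O(report_form) holds, K gives O(¬seal_complaint).
Premise 2, O(¬escrow_deed → seal_complaint), contraposes to O(¬seal_complaint → escrow_deed); with O(¬seal_complaint) we get O(escrow_deed).
Premise 1, O(¬publish_statement → ¬escrow_deed), contraposes to O(escrow_deed → publish_statement); with O(escrow_deed) we get O(publish_statement).
Premises 3, 6, 7, 8 do not contribute to this derivation.
Thus O(publish_statement), which is F(¬publish_statement): ¬publish_statement is forbidden.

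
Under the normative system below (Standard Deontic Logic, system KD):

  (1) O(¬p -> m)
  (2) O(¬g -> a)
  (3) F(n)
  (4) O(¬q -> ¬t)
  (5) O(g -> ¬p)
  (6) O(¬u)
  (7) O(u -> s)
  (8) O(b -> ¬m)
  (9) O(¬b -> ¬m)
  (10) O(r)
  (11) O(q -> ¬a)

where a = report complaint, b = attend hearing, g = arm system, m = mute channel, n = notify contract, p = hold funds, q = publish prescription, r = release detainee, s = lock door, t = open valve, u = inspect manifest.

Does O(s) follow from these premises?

No

Premise 7 is O(u -> s), but O(u) is not derivable from the premises, so it does not yield O(s).
No other premise forces O(s). An ideal world satisfying every premise can still have s false, so O(s) is not derivable.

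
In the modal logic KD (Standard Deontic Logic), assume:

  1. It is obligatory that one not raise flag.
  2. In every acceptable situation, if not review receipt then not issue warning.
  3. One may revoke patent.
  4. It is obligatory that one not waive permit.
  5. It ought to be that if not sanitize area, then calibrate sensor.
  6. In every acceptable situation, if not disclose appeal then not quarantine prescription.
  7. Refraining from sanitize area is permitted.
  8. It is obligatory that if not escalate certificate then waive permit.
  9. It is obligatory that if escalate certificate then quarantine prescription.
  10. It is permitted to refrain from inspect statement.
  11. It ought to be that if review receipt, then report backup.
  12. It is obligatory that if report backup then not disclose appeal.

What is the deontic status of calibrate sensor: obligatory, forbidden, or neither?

Premise 5 is O(¬sanitize_area → calibrate_sensor), but O(¬sanitize_area) is not derivable from the premises (the permission P(¬sanitize_area) asserts only ¬O(sanitize_area), not O(¬sanitize_area)), so it does not yield O(calibrate_sensor).
No premise or chain of K-axiom applications forces O(calibrate_sensor), and none forces O(¬calibrate_sensor). So calibrate_sensor is neither obligatory nor forbidden under these norms.

Neither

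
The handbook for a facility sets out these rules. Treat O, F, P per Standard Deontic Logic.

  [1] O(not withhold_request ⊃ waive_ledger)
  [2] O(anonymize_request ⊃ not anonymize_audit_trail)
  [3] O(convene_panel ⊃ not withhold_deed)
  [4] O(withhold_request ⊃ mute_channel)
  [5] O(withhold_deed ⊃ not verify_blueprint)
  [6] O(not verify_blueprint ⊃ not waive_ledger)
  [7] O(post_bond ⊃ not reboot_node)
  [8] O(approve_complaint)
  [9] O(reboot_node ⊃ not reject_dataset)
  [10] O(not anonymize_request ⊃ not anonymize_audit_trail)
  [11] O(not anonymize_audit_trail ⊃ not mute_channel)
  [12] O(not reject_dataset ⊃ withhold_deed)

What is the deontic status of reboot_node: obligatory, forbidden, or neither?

Forbidden

By case analysis on anonymize_request: premise 2 gives O(anonymize_request ⊃ not anonymize_audit_trail) and premise 10 gives O(not anonymize_request ⊃ not anonymize_audit_trail), so O(not anonymize_audit_trail) either way.
Premise 11 is O(not anonymize_audit_trail ⊃ not mute_channel); since O(not anonymize_audit_trail), deontic closure gives O(not mute_channel).
Premise 4 is O(withhold_request ⊃ mute_channel); contrapositively O(not mute_channel ⊃ not withhold_request). Since O(not mute_channel) holds, K gives O(not withhold_request).
With premise 1, O(not withhold_request ⊃ waive_ledger), the K-axiom yields O(waive_ledger).
Premise 6 is O(not verify_blueprint ⊃ not waive_ledger); contrapositively O(waive_ledger ⊃ verify_blueprint). Since O(waive_ledger) holds, K gives O(verify_blueprint).
Premise 5 is O(withhold_deed ⊃ not verify_blueprint); contrapositively O(verify_blueprint ⊃ not withhold_deed). Since O(verify_blueprint) holds, K gives O(not withhold_deed).
Premise 12, O(not reject_dataset ⊃ withhold_deed), contraposes to O(not withhold_deed ⊃ reject_dataset); with O(not withhold_deed) we get O(reject_dataset).
Premise 9, O(reboot_node ⊃ not reject_dataset), contraposes to O(reject_dataset ⊃ not reboot_node); with O(reject_dataset) we get O(not reboot_node).
Premises 3, 7, 8 do not contribute to this derivation.
Thus O(not reboot_node), which is F(reboot_node): reboot_node is forbidden.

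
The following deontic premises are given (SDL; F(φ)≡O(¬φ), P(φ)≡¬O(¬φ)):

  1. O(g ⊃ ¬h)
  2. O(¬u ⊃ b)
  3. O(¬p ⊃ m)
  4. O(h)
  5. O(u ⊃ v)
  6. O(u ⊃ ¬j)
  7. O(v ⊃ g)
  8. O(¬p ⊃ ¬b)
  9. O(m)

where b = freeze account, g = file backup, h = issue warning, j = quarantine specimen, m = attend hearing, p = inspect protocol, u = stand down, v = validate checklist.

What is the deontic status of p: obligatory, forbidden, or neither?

Obligatory

Premise 4 states O(h) outright.
The contrapositive of premise 1 (O(g ⊃ ¬h)) is O(h ⊃ ¬g), and O(h) is already established, so O(¬g).
Premise 7 is O(v ⊃ g); contrapositively O(¬g ⊃ ¬v). Since O(¬g) holds, K gives O(¬v).
Premise 5, O(u ⊃ v), contraposes to O(¬v ⊃ ¬u); with O(¬v) we get O(¬u).
Premise 2 is O(¬u ⊃ b); since O(¬u), deontic closure gives O(b).
The contrapositive of premise 8 (O(¬p ⊃ ¬b)) is O(b ⊃ p), and O(b) is already established, so O(p).
Premises 3, 6, 9 do not contribute to this derivation.
Hence p is obligatory.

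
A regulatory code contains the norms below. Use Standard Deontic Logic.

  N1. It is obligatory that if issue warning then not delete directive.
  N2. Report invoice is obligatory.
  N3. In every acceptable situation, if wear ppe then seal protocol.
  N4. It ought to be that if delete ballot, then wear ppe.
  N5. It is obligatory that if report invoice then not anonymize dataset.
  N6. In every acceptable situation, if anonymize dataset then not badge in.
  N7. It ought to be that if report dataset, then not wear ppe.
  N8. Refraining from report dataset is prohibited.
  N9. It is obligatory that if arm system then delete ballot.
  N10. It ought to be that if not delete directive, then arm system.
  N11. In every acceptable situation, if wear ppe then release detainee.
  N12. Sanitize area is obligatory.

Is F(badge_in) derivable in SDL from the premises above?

Premise 6 is O(anonymize_dataset → ¬badge_in), but O(anonymize_dataset) is not derivable from the premises, so it does not yield O(¬badge_in).
No other premise forces O(¬badge_in). An ideal world satisfying every premise can still have badge_in true, so F(badge_in) is not derivable.

No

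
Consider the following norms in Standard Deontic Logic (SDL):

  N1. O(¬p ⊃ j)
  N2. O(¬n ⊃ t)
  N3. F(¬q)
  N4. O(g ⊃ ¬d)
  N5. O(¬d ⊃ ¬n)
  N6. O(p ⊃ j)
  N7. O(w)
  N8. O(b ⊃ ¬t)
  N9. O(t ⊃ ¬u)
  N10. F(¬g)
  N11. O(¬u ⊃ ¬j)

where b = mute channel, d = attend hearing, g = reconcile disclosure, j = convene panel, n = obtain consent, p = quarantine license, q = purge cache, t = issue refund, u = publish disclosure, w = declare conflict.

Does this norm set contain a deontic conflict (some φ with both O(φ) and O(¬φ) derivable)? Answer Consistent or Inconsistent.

By case analysis on p: premise 6 gives O(p ⊃ j) and premise 1 gives O(¬p ⊃ j), so O(j) either way.
Premise 11, O(¬u ⊃ ¬j), contraposes to O(j ⊃ u); with O(j) we get O(u).
The contrapositive of premise 9 (O(t ⊃ ¬u)) is O(u ⊃ ¬t), and O(u) is already established, so O(¬t).
The contrapositive of premise 2 (O(¬n ⊃ t)) is O(¬t ⊃ n), and O(¬t) is already established, so O(n).
Premise 5, O(¬d ⊃ ¬n), contraposes to O(n ⊃ d); with O(n) we get O(d).
Premise 4 is O(g ⊃ ¬d); contrapositively O(d ⊃ ¬g). Since O(d) holds, K gives O(¬g).
However, F(¬g) at premise 10 amounts to O(g).
We now have both O(¬g) and O(g) — g is simultaneously obligatory and forbidden, violating the D-axiom.

Inconsistent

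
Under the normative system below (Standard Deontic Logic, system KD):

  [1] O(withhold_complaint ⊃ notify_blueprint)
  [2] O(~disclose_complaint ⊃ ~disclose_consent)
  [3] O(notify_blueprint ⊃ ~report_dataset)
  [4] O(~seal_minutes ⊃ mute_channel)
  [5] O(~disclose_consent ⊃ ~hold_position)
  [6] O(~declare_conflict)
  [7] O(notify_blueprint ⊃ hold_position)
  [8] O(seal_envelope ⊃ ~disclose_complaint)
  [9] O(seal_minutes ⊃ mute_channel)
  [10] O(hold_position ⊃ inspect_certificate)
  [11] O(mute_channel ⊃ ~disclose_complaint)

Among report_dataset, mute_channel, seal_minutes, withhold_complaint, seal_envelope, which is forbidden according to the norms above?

Premises 9 and 4 cover both cases: O(seal_minutes ⊃ mute_channel) and O(~seal_minutes ⊃ mute_channel). Since seal_minutes ∨ ~seal_minutes is a tautology, O(mute_channel) follows.
From O(mute_channel) and premise 11, O(mute_channel ⊃ ~disclose_complaint), we obtain O(~disclose_complaint).
Premise 2 is O(~disclose_complaint ⊃ ~disclose_consent); since O(~disclose_complaint), deontic closure gives O(~disclose_consent).
Applying K to premise 5 (O(~disclose_consent ⊃ ~hold_position)) and O(~disclose_consent) yields O(~hold_position).
Premise 7 is O(notify_blueprint ⊃ hold_position); contrapositively O(~hold_position ⊃ ~notify_blueprint). Since O(~hold_position) holds, K gives O(~notify_blueprint).
Premise 1 is O(withhold_complaint ⊃ notify_blueprint); contrapositively O(~notify_blueprint ⊃ ~withhold_complaint). Since O(~notify_blueprint) holds, K gives O(~withhold_complaint).
So O(~withhold_complaint) holds, i.e. withhold_complaint is forbidden. None of the other listed options is forbidden under the premises.

withhold_complaint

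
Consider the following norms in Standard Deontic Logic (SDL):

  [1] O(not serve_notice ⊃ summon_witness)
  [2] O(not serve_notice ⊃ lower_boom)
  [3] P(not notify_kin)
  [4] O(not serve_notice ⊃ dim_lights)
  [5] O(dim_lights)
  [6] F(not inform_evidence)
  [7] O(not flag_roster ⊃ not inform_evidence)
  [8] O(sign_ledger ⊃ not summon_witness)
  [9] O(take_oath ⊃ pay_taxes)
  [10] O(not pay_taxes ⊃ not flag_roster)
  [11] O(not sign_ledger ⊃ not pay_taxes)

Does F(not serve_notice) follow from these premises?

Premise 6, F(not inform_evidence), is equivalent to O(inform_evidence).
Premise 7 is O(not flag_roster ⊃ not inform_evidence); contrapositively O(inform_evidence ⊃ flag_roster). Since O(inform_evidence) holds, K gives O(flag_roster).
Premise 10 is O(not pay_taxes ⊃ not flag_roster); contrapositively O(flag_roster ⊃ pay_taxes). Since O(flag_roster) holds, K gives O(pay_taxes).
Premise 11, O(not sign_ledger ⊃ not pay_taxes), contraposes to O(pay_taxes ⊃ sign_ledger); with O(pay_taxes) we get O(sign_ledger).
Applying K to premise 8 (O(sign_ledger ⊃ not summon_witness)) and O(sign_ledger) yields O(not summon_witness).
Premise 1 is O(not serve_notice ⊃ summon_witness); contrapositively O(not summon_witness ⊃ serve_notice). Since O(not summon_witness) holds, K gives O(serve_notice).
Premises 2, 3, 4, 5, 9 do not contribute to this derivation.
So O(serve_notice) holds, i.e. F(not serve_notice). The claim follows.

Yes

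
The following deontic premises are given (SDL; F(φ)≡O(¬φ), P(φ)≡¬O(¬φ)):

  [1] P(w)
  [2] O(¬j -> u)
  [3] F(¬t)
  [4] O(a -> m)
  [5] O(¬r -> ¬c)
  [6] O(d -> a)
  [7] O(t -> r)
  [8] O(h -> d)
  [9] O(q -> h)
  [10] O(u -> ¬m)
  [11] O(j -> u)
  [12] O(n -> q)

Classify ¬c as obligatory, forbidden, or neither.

Premise 5 is O(¬r -> ¬c), but O(¬r) is not derivable from the premises, so it does not yield O(¬c).
No premise or chain of K-axiom applications forces O(¬c), and none forces O(c). So ¬c is neither obligatory nor forbidden under these norms.

Neither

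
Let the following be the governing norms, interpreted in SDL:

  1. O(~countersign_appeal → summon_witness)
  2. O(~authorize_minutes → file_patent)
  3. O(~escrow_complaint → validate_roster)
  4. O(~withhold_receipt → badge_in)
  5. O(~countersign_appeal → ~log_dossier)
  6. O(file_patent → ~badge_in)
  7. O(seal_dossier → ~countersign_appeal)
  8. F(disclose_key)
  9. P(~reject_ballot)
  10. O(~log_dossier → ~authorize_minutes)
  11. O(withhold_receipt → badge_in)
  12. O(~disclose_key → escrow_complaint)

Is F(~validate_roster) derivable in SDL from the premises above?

Premise 3 is O(~escrow_complaint → validate_roster), but O(~escrow_complaint) is not derivable from the premises, so it does not yield O(validate_roster).
No other premise forces O(validate_roster). An ideal world satisfying every premise can still have ~validate_roster true, so F(~validate_roster) is not derivable.

No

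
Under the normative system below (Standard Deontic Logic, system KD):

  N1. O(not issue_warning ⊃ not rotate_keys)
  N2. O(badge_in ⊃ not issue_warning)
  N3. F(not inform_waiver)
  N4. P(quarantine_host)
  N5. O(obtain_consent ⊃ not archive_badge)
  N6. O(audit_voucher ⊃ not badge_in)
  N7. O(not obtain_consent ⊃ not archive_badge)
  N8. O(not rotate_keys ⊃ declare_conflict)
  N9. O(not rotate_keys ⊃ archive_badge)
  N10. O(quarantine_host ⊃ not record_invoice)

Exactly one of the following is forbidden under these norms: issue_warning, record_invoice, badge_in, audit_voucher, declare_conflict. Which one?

badge_in

By case analysis on obtain_consent: premise 5 gives O(obtain_consent ⊃ not archive_badge) and premise 7 gives O(not obtain_consent ⊃ not archive_badge), so O(not archive_badge) either way.
Premise 9 is O(not rotate_keys ⊃ archive_badge); contrapositively O(not archive_badge ⊃ rotate_keys). Since O(not archive_badge) holds, K gives O(rotate_keys).
Premise 1, O(not issue_warning ⊃ not rotate_keys), contraposes to O(rotate_keys ⊃ issue_warning); with O(rotate_keys) we get O(issue_warning).
Premise 2 is O(badge_in ⊃ not issue_warning); contrapositively O(issue_warning ⊃ not badge_in). Since O(issue_warning) holds, K gives O(not badge_in).
So O(not badge_in) holds, i.e. badge_in is forbidden. None of the other listed options is forbidden under the premises.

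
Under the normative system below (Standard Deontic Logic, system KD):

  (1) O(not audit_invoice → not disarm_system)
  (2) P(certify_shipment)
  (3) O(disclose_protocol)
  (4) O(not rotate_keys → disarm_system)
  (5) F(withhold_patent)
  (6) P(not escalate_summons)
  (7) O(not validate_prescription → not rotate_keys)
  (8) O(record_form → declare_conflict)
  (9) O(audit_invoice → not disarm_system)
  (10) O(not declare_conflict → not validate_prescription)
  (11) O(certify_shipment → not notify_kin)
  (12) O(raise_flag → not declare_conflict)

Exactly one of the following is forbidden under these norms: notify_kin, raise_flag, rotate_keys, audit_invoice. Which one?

raise_flag

By case analysis on audit_invoice: premise 9 gives O(audit_invoice → not disarm_system) and premise 1 gives O(not audit_invoice → not disarm_system), so O(not disarm_system) either way.
Premise 4, O(not rotate_keys → disarm_system), contraposes to O(not disarm_system → rotate_keys); with O(not disarm_system) we get O(rotate_keys).
The contrapositive of premise 7 (O(not validate_prescription → not rotate_keys)) is O(rotate_keys → validate_prescription), and O(rotate_keys) is already established, so O(validate_prescription).
Premise 10, O(not declare_conflict → not validate_prescription), contraposes to O(validate_prescription → declare_conflict); with O(validate_prescription) we get O(declare_conflict).
Premise 12, O(raise_flag → not declare_conflict), contraposes to O(declare_conflict → not raise_flag); with O(declare_conflict) we get O(not raise_flag).
So O(not raise_flag) holds, i.e. raise_flag is forbidden. None of the other listed options is forbidden under the premises.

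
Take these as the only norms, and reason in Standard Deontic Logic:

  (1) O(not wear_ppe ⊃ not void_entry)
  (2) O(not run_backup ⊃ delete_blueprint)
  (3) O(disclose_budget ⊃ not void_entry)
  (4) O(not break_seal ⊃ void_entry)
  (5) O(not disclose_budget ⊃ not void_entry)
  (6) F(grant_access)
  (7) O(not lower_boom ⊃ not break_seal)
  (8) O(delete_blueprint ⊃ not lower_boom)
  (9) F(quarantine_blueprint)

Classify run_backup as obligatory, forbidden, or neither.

Obligatory

Premises 3 and 5 are O(disclose_budget ⊃ not void_entry) and O(not disclose_budget ⊃ not void_entry); every ideal world satisfies disclose_budget or not disclose_budget, so in either case not void_entry holds — hence O(not void_entry).
The contrapositive of premise 4 (O(not break_seal ⊃ void_entry)) is O(not void_entry ⊃ break_seal), and O(not void_entry) is already established, so O(break_seal).
Premise 7 is O(not lower_boom ⊃ not break_seal); contrapositively O(break_seal ⊃ lower_boom). Since O(break_seal) holds, K gives O(lower_boom).
Premise 8, O(delete_blueprint ⊃ not lower_boom), contraposes to O(lower_boom ⊃ not delete_blueprint); with O(lower_boom) we get O(not delete_blueprint).
Premise 2, O(not run_backup ⊃ delete_blueprint), contraposes to O(not delete_blueprint ⊃ run_backup); with O(not delete_blueprint) we get O(run_backup).
Premises 1, 6, 9 do not contribute to this derivation.
Hence run_backup is obligatory.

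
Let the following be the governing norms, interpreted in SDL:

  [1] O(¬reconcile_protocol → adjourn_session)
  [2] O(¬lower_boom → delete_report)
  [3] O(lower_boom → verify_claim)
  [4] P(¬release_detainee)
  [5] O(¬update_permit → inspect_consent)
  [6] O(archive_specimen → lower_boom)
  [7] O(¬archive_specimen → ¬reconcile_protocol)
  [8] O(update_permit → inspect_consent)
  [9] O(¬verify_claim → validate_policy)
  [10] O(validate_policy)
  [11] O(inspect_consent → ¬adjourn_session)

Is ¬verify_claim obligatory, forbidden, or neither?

Forbidden

By case analysis on update_permit: premise 8 gives O(update_permit → inspect_consent) and premise 5 gives O(¬update_permit → inspect_consent), so O(inspect_consent) either way.
From O(inspect_consent) and premise 11, O(inspect_consent → ¬adjourn_session), we obtain O(¬adjourn_session).
Premise 1, O(¬reconcile_protocol → adjourn_session), contraposes to O(¬adjourn_session → reconcile_protocol); with O(¬adjourn_session) we get O(reconcile_protocol).
Premise 7 is O(¬archive_specimen → ¬reconcile_protocol); contrapositively O(reconcile_protocol → archive_specimen). Since O(reconcile_protocol) holds, K gives O(archive_specimen).
From O(archive_specimen) and premise 6, O(archive_specimen → lower_boom), we obtain O(lower_boom).
Premise 3 is O(lower_boom → verify_claim); since O(lower_boom), deontic closure gives O(verify_claim).
Premises 2, 4, 9, 10 do not contribute to this derivation.
Thus O(verify_claim), which is F(¬verify_claim): ¬verify_claim is forbidden.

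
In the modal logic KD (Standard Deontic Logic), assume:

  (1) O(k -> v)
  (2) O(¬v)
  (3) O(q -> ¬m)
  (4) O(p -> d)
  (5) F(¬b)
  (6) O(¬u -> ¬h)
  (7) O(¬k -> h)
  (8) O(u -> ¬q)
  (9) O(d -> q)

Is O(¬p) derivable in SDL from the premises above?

Yes

Premise 2 states O(¬v) outright.
Premise 1 is O(k -> v); contrapositively O(¬v -> ¬k). Since O(¬v) holds, K gives O(¬k).
Premise 7 is O(¬k -> h); since O(¬k), deontic closure gives O(h).
Premise 6, O(¬u -> ¬h), contraposes to O(h -> u); with O(h) we get O(u).
Applying K to premise 8 (O(u -> ¬q)) and O(u) yields O(¬q).
Premise 9, O(d -> q), contraposes to O(¬q -> ¬d); with O(¬q) we get O(¬d).
Premise 4 is O(p -> d); contrapositively O(¬d -> ¬p). Since O(¬d) holds, K gives O(¬p).
Premises 3, 5 do not contribute to this derivation.
So O(¬p) follows.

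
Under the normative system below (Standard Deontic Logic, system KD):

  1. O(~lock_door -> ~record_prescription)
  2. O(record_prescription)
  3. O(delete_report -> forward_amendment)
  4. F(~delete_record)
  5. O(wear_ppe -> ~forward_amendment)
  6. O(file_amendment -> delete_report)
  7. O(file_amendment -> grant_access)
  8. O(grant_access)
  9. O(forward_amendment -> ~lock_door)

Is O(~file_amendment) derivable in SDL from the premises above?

Yes

From premise 2 we have O(record_prescription).
Premise 1, O(~lock_door -> ~record_prescription), contraposes to O(record_prescription -> lock_door); with O(record_prescription) we get O(lock_door).
Premise 9, O(forward_amendment -> ~lock_door), contraposes to O(lock_door -> ~forward_amendment); with O(lock_door) we get O(~forward_amendment).
Premise 3, O(delete_report -> forward_amendment), contraposes to O(~forward_amendment -> ~delete_report); with O(~forward_amendment) we get O(~delete_report).
Premise 6, O(file_amendment -> delete_report), contraposes to O(~delete_report -> ~file_amendment); with O(~delete_report) we get O(~file_amendment).
Premises 4, 5, 7, 8 do not contribute to this derivation.
So O(~file_amendment) follows.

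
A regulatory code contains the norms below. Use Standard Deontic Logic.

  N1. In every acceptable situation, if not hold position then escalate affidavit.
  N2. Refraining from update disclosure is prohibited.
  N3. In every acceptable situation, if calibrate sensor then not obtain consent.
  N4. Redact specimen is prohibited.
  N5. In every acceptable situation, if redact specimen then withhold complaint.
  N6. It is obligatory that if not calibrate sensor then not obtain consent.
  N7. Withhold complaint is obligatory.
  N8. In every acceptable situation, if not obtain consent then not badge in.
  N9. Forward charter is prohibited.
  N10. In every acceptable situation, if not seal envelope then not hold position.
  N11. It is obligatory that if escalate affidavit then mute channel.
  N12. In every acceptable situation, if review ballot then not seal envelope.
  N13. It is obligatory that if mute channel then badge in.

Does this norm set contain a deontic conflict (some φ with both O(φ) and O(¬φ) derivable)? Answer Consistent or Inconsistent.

Premise 5 is O(redact_specimen → withhold_complaint); even if O(withhold_complaint) held, inferring O(redact_specimen) would be affirming the consequent — invalid.
So O(redact_specimen) is not derivable, and the apparent clash with O(¬redact_specimen) does not arise.
A world satisfying every obligation exists (e.g. badge_in=false, calibrate_sensor=false, escalate_affidavit=false, forward_charter=false, hold_position=true, mute_channel=false, obtain_consent=false, redact_specimen=false, review_ballot=false, seal_envelope=true, update_disclosure=true, withhold_complaint=true); no atom is both obligatory and forbidden, so the set is consistent.

Consistent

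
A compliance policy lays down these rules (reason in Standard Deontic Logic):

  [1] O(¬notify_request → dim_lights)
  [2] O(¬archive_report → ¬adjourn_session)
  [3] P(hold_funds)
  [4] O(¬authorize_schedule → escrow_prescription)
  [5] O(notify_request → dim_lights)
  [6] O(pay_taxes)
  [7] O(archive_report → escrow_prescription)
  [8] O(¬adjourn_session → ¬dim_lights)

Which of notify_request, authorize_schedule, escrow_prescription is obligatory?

By case analysis on notify_request: premise 5 gives O(notify_request → dim_lights) and premise 1 gives O(¬notify_request → dim_lights), so O(dim_lights) either way.
The contrapositive of premise 8 (O(¬adjourn_session → ¬dim_lights)) is O(dim_lights → adjourn_session), and O(dim_lights) is already established, so O(adjourn_session).
The contrapositive of premise 2 (O(¬archive_report → ¬adjourn_session)) is O(adjourn_session → archive_report), and O(adjourn_session) is already established, so O(archive_report).
From O(archive_report) and premise 7, O(archive_report → escrow_prescription), we obtain O(escrow_prescription).
So O(escrow_prescription) holds — escrow_prescription is obligatory. None of the other listed options is made obligatory by any chain of premises.

escrow_prescription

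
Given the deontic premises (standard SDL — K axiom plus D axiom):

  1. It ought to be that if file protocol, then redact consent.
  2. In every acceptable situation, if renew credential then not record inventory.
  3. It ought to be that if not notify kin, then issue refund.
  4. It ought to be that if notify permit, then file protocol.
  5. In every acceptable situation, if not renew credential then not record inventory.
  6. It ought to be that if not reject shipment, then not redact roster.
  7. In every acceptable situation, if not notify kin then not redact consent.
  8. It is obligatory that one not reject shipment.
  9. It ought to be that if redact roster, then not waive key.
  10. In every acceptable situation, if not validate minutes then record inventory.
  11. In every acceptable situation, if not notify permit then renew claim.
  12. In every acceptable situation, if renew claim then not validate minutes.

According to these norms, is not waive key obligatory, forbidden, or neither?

Premise 9 is O(redact_roster → ¬waive_key), but O(redact_roster) is not derivable from the premises, so it does not yield O(¬waive_key).
No premise or chain of K-axiom applications forces O(¬waive_key), and none forces O(waive_key). So ¬waive_key is neither obligatory nor forbidden under these norms.

Neither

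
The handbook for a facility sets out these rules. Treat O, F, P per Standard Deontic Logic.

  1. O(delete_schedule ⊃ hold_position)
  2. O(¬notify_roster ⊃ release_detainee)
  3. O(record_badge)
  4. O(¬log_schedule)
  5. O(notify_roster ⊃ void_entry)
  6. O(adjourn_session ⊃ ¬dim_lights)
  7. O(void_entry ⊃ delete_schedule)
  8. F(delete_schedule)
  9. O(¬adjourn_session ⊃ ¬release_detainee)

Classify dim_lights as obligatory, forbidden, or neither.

Forbidden

Premise 8 is F(delete_schedule), i.e. O(¬delete_schedule).
Premise 7, O(void_entry ⊃ delete_schedule), contraposes to O(¬delete_schedule ⊃ ¬void_entry); with O(¬delete_schedule) we get O(¬void_entry).
Premise 5, O(notify_roster ⊃ void_entry), contraposes to O(¬void_entry ⊃ ¬notify_roster); with O(¬void_entry) we get O(¬notify_roster).
With premise 2, O(¬notify_roster ⊃ release_detainee), the K-axiom yields O(release_detainee).
The contrapositive of premise 9 (O(¬adjourn_session ⊃ ¬release_detainee)) is O(release_detainee ⊃ adjourn_session), and O(release_detainee) is already established, so O(adjourn_session).
Premise 6 is O(adjourn_session ⊃ ¬dim_lights); since O(adjourn_session), deontic closure gives O(¬dim_lights).
Premises 1, 3, 4 do not contribute to this derivation.
Thus O(¬dim_lights), which is F(dim_lights): dim_lights is forbidden.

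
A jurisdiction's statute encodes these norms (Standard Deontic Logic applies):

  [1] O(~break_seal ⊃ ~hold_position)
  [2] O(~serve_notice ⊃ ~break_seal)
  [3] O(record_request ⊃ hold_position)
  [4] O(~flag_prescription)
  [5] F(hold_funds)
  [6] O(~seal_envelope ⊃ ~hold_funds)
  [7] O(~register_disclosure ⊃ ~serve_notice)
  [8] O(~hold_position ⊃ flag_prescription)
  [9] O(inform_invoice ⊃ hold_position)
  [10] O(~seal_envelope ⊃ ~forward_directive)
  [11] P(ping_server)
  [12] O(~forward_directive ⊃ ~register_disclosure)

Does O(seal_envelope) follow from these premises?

Premise 4 states O(~flag_prescription) outright.
The contrapositive of premise 8 (O(~hold_position ⊃ flag_prescription)) is O(~flag_prescription ⊃ hold_position), and O(~flag_prescription) is already established, so O(hold_position).
Premise 1, O(~break_seal ⊃ ~hold_position), contraposes to O(hold_position ⊃ break_seal); with O(hold_position) we get O(break_seal).
Premise 2 is O(~serve_notice ⊃ ~break_seal); contrapositively O(break_seal ⊃ serve_notice). Since O(break_seal) holds, K gives O(serve_notice).
The contrapositive of premise 7 (O(~register_disclosure ⊃ ~serve_notice)) is O(serve_notice ⊃ register_disclosure), and O(serve_notice) is already established, so O(register_disclosure).
The contrapositive of premise 12 (O(~forward_directive ⊃ ~register_disclosure)) is O(register_disclosure ⊃ forward_directive), and O(register_disclosure) is already established, so O(forward_directive).
Premise 10, O(~seal_envelope ⊃ ~forward_directive), contraposes to O(forward_directive ⊃ seal_envelope); with O(forward_directive) we get O(seal_envelope).
Premises 3, 5, 6, 9, 11 do not contribute to this derivation.
So O(seal_envelope) follows.

Yes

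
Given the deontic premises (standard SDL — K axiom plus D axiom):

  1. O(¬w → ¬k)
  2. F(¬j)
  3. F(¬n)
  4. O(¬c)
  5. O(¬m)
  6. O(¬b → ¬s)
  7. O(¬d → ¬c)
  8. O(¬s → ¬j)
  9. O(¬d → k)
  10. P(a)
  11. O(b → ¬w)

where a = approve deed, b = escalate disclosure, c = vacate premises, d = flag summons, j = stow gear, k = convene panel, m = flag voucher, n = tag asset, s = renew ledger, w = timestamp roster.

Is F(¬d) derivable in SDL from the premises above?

F(¬j) at premise 2 means O(j).
Premise 8, O(¬s → ¬j), contraposes to O(j → s); with O(j) we get O(s).
Premise 6, O(¬b → ¬s), contraposes to O(s → b); with O(s) we get O(b).
Applying K to premise 11 (O(b → ¬w)) and O(b) yields O(¬w).
From O(¬w) and premise 1, O(¬w → ¬k), we obtain O(¬k).
The contrapositive of premise 9 (O(¬d → k)) is O(¬k → d), and O(¬k) is already established, so O(d).
Premises 3, 4, 5, 7, 10 do not contribute to this derivation.
So O(d) holds, i.e. F(¬d). The claim follows.

Yes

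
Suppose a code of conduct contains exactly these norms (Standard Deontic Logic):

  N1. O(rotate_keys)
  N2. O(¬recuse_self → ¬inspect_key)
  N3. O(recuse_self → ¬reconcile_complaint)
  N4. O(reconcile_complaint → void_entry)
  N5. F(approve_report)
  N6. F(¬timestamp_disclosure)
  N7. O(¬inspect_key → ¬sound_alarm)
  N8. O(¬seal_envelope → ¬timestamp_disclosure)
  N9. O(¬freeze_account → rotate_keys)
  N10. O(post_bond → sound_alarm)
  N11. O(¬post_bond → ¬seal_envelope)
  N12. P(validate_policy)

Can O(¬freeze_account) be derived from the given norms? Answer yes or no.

No

Premise 9 is O(¬freeze_account → rotate_keys); even if O(rotate_keys) held, inferring O(¬freeze_account) would be affirming the consequent — invalid.
No other premise forces O(¬freeze_account). An ideal world satisfying every premise can still have ¬freeze_account false, so O(¬freeze_account) is not derivable.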